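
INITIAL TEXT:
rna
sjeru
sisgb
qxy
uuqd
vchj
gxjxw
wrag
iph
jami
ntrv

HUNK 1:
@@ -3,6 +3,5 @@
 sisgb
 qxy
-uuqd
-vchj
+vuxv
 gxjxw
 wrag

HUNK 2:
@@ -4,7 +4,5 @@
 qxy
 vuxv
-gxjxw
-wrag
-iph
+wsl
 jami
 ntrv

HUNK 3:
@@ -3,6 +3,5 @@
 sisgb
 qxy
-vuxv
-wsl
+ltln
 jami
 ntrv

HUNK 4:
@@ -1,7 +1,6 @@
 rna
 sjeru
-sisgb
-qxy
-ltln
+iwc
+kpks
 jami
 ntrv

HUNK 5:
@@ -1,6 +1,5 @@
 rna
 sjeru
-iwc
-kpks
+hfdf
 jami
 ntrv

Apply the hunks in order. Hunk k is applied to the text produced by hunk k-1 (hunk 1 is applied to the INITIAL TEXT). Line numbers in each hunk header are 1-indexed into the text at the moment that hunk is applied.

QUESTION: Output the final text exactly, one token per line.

Hunk 1: at line 3 remove [uuqd,vchj] add [vuxv] -> 10 lines: rna sjeru sisgb qxy vuxv gxjxw wrag iph jami ntrv
Hunk 2: at line 4 remove [gxjxw,wrag,iph] add [wsl] -> 8 lines: rna sjeru sisgb qxy vuxv wsl jami ntrv
Hunk 3: at line 3 remove [vuxv,wsl] add [ltln] -> 7 lines: rna sjeru sisgb qxy ltln jami ntrv
Hunk 4: at line 1 remove [sisgb,qxy,ltln] add [iwc,kpks] -> 6 lines: rna sjeru iwc kpks jami ntrv
Hunk 5: at line 1 remove [iwc,kpks] add [hfdf] -> 5 lines: rna sjeru hfdf jami ntrv

Answer: rna
sjeru
hfdf
jami
ntrv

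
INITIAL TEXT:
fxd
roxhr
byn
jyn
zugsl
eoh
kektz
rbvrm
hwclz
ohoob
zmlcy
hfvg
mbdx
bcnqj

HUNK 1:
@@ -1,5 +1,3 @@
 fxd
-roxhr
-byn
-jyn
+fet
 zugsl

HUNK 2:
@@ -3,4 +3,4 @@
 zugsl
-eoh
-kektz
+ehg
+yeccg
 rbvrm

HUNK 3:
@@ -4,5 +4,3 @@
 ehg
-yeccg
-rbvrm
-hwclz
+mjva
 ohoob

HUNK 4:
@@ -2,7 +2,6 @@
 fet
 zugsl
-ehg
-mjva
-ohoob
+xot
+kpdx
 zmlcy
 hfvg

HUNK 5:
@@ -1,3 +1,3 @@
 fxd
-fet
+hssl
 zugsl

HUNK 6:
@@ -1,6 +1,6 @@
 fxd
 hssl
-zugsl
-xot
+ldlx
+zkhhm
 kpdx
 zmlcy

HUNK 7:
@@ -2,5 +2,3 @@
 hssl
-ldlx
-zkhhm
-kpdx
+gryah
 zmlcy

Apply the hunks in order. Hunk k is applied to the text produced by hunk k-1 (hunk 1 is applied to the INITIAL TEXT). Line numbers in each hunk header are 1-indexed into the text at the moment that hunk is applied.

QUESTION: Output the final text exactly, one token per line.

Hunk 1: at line 1 remove [roxhr,byn,jyn] add [fet] -> 12 lines: fxd fet zugsl eoh kektz rbvrm hwclz ohoob zmlcy hfvg mbdx bcnqj
Hunk 2: at line 3 remove [eoh,kektz] add [ehg,yeccg] -> 12 lines: fxd fet zugsl ehg yeccg rbvrm hwclz ohoob zmlcy hfvg mbdx bcnqj
Hunk 3: at line 4 remove [yeccg,rbvrm,hwclz] add [mjva] -> 10 lines: fxd fet zugsl ehg mjva ohoob zmlcy hfvg mbdx bcnqj
Hunk 4: at line 2 remove [ehg,mjva,ohoob] add [xot,kpdx] -> 9 lines: fxd fet zugsl xot kpdx zmlcy hfvg mbdx bcnqj
Hunk 5: at line 1 remove [fet] add [hssl] -> 9 lines: fxd hssl zugsl xot kpdx zmlcy hfvg mbdx bcnqj
Hunk 6: at line 1 remove [zugsl,xot] add [ldlx,zkhhm] -> 9 lines: fxd hssl ldlx zkhhm kpdx zmlcy hfvg mbdx bcnqj
Hunk 7: at line 2 remove [ldlx,zkhhm,kpdx] add [gryah] -> 7 lines: fxd hssl gryah zmlcy hfvg mbdx bcnqj

Answer: fxd
hssl
gryah
zmlcy
hfvg
mbdx
bcnqj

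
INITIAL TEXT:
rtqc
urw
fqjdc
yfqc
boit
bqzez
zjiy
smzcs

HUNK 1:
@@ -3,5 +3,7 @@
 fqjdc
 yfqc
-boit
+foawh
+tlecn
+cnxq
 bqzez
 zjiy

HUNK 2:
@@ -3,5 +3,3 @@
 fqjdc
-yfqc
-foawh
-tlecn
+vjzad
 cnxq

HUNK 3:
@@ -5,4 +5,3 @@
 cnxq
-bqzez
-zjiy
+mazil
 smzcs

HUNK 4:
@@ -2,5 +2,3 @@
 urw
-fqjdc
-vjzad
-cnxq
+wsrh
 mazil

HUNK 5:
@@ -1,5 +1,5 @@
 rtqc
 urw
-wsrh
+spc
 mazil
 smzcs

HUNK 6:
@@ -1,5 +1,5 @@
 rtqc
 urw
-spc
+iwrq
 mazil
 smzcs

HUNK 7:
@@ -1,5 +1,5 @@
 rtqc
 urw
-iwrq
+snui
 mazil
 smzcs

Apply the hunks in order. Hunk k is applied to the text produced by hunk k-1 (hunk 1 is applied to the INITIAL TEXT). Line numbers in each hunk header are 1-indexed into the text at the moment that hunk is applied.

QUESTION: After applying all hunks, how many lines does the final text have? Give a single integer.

Answer: 5

Derivation:
Hunk 1: at line 3 remove [boit] add [foawh,tlecn,cnxq] -> 10 lines: rtqc urw fqjdc yfqc foawh tlecn cnxq bqzez zjiy smzcs
Hunk 2: at line 3 remove [yfqc,foawh,tlecn] add [vjzad] -> 8 lines: rtqc urw fqjdc vjzad cnxq bqzez zjiy smzcs
Hunk 3: at line 5 remove [bqzez,zjiy] add [mazil] -> 7 lines: rtqc urw fqjdc vjzad cnxq mazil smzcs
Hunk 4: at line 2 remove [fqjdc,vjzad,cnxq] add [wsrh] -> 5 lines: rtqc urw wsrh mazil smzcs
Hunk 5: at line 1 remove [wsrh] add [spc] -> 5 lines: rtqc urw spc mazil smzcs
Hunk 6: at line 1 remove [spc] add [iwrq] -> 5 lines: rtqc urw iwrq mazil smzcs
Hunk 7: at line 1 remove [iwrq] add [snui] -> 5 lines: rtqc urw snui mazil smzcs
Final line count: 5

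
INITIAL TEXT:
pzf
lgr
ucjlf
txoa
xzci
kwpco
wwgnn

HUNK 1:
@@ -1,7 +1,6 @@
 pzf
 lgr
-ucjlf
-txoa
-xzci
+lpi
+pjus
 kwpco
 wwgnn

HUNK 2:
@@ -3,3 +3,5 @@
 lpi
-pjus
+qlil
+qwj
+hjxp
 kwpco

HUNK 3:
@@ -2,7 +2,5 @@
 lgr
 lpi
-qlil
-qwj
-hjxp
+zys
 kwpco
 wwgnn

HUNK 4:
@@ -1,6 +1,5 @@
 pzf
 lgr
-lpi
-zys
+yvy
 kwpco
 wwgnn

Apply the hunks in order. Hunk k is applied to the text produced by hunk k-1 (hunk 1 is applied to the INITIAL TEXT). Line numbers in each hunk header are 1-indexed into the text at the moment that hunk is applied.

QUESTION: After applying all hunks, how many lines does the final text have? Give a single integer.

Hunk 1: at line 1 remove [ucjlf,txoa,xzci] add [lpi,pjus] -> 6 lines: pzf lgr lpi pjus kwpco wwgnn
Hunk 2: at line 3 remove [pjus] add [qlil,qwj,hjxp] -> 8 lines: pzf lgr lpi qlil qwj hjxp kwpco wwgnn
Hunk 3: at line 2 remove [qlil,qwj,hjxp] add [zys] -> 6 lines: pzf lgr lpi zys kwpco wwgnn
Hunk 4: at line 1 remove [lpi,zys] add [yvy] -> 5 lines: pzf lgr yvy kwpco wwgnn
Final line count: 5

Answer: 5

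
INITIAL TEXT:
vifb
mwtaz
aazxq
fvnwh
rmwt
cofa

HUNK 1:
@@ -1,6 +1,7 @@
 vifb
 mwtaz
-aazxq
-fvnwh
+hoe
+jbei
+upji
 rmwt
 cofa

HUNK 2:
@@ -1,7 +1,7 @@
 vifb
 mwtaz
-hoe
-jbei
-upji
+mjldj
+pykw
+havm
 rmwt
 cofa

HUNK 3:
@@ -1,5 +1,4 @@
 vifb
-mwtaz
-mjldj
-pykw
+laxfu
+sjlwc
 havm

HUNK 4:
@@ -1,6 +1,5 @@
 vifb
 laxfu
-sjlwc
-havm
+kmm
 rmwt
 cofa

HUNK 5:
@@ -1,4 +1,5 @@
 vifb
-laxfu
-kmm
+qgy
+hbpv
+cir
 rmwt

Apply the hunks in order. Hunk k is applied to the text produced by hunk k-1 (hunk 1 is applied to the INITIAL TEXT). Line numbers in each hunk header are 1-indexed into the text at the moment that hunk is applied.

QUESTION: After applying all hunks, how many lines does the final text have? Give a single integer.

Hunk 1: at line 1 remove [aazxq,fvnwh] add [hoe,jbei,upji] -> 7 lines: vifb mwtaz hoe jbei upji rmwt cofa
Hunk 2: at line 1 remove [hoe,jbei,upji] add [mjldj,pykw,havm] -> 7 lines: vifb mwtaz mjldj pykw havm rmwt cofa
Hunk 3: at line 1 remove [mwtaz,mjldj,pykw] add [laxfu,sjlwc] -> 6 lines: vifb laxfu sjlwc havm rmwt cofa
Hunk 4: at line 1 remove [sjlwc,havm] add [kmm] -> 5 lines: vifb laxfu kmm rmwt cofa
Hunk 5: at line 1 remove [laxfu,kmm] add [qgy,hbpv,cir] -> 6 lines: vifb qgy hbpv cir rmwt cofa
Final line count: 6

Answer: 6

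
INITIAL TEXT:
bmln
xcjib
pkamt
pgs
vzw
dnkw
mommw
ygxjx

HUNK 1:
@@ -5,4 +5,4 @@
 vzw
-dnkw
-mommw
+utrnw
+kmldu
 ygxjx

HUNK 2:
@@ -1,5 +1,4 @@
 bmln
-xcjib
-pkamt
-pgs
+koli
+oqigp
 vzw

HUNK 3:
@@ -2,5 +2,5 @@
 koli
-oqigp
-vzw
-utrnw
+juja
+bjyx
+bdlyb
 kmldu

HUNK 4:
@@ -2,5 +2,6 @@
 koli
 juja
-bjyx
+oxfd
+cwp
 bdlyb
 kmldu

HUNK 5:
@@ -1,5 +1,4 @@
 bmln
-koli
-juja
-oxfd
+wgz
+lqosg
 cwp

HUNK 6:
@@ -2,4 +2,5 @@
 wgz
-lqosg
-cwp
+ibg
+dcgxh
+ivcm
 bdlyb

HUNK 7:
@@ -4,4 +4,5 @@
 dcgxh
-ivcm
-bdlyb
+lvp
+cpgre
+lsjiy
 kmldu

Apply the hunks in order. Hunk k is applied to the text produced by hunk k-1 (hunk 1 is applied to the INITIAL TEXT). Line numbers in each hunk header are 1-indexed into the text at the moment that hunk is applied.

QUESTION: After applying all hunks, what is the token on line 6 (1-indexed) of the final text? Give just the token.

Answer: cpgre

Derivation:
Hunk 1: at line 5 remove [dnkw,mommw] add [utrnw,kmldu] -> 8 lines: bmln xcjib pkamt pgs vzw utrnw kmldu ygxjx
Hunk 2: at line 1 remove [xcjib,pkamt,pgs] add [koli,oqigp] -> 7 lines: bmln koli oqigp vzw utrnw kmldu ygxjx
Hunk 3: at line 2 remove [oqigp,vzw,utrnw] add [juja,bjyx,bdlyb] -> 7 lines: bmln koli juja bjyx bdlyb kmldu ygxjx
Hunk 4: at line 2 remove [bjyx] add [oxfd,cwp] -> 8 lines: bmln koli juja oxfd cwp bdlyb kmldu ygxjx
Hunk 5: at line 1 remove [koli,juja,oxfd] add [wgz,lqosg] -> 7 lines: bmln wgz lqosg cwp bdlyb kmldu ygxjx
Hunk 6: at line 2 remove [lqosg,cwp] add [ibg,dcgxh,ivcm] -> 8 lines: bmln wgz ibg dcgxh ivcm bdlyb kmldu ygxjx
Hunk 7: at line 4 remove [ivcm,bdlyb] add [lvp,cpgre,lsjiy] -> 9 lines: bmln wgz ibg dcgxh lvp cpgre lsjiy kmldu ygxjx
Final line 6: cpgre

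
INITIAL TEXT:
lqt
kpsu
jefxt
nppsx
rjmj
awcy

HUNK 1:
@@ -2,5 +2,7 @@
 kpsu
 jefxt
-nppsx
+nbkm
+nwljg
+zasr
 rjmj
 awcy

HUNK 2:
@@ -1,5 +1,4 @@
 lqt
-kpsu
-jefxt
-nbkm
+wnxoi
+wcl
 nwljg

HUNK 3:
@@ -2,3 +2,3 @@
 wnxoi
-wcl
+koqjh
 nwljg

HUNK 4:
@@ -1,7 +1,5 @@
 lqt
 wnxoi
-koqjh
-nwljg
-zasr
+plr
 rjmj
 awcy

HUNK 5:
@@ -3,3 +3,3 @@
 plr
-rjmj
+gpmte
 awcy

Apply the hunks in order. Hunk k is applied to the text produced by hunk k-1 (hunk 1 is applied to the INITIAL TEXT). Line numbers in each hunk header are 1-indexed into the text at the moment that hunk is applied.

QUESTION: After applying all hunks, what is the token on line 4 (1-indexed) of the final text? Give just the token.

Hunk 1: at line 2 remove [nppsx] add [nbkm,nwljg,zasr] -> 8 lines: lqt kpsu jefxt nbkm nwljg zasr rjmj awcy
Hunk 2: at line 1 remove [kpsu,jefxt,nbkm] add [wnxoi,wcl] -> 7 lines: lqt wnxoi wcl nwljg zasr rjmj awcy
Hunk 3: at line 2 remove [wcl] add [koqjh] -> 7 lines: lqt wnxoi koqjh nwljg zasr rjmj awcy
Hunk 4: at line 1 remove [koqjh,nwljg,zasr] add [plr] -> 5 lines: lqt wnxoi plr rjmj awcy
Hunk 5: at line 3 remove [rjmj] add [gpmte] -> 5 lines: lqt wnxoi plr gpmte awcy
Final line 4: gpmte

Answer: gpmte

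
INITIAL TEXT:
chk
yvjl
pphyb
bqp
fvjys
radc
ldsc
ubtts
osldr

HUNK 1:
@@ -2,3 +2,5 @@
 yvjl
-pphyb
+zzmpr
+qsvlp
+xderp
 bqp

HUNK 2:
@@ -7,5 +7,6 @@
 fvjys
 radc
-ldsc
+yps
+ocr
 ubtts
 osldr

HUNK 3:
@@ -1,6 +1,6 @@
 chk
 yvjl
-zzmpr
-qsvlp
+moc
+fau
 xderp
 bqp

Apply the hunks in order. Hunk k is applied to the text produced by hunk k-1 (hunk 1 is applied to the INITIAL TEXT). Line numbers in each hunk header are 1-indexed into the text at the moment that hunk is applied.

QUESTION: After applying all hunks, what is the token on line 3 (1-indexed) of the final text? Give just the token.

Hunk 1: at line 2 remove [pphyb] add [zzmpr,qsvlp,xderp] -> 11 lines: chk yvjl zzmpr qsvlp xderp bqp fvjys radc ldsc ubtts osldr
Hunk 2: at line 7 remove [ldsc] add [yps,ocr] -> 12 lines: chk yvjl zzmpr qsvlp xderp bqp fvjys radc yps ocr ubtts osldr
Hunk 3: at line 1 remove [zzmpr,qsvlp] add [moc,fau] -> 12 lines: chk yvjl moc fau xderp bqp fvjys radc yps ocr ubtts osldr
Final line 3: moc

Answer: moc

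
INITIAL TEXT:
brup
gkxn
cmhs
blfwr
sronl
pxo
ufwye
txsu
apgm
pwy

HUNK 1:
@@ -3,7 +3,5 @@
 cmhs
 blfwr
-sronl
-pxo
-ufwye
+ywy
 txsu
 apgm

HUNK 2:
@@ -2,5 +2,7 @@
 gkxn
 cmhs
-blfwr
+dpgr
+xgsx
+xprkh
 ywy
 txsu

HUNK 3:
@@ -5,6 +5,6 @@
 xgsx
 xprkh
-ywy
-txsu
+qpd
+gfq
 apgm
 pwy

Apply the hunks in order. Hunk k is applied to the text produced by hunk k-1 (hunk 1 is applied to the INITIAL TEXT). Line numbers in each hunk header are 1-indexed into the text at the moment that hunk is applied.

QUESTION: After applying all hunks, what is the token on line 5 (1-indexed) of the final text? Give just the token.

Hunk 1: at line 3 remove [sronl,pxo,ufwye] add [ywy] -> 8 lines: brup gkxn cmhs blfwr ywy txsu apgm pwy
Hunk 2: at line 2 remove [blfwr] add [dpgr,xgsx,xprkh] -> 10 lines: brup gkxn cmhs dpgr xgsx xprkh ywy txsu apgm pwy
Hunk 3: at line 5 remove [ywy,txsu] add [qpd,gfq] -> 10 lines: brup gkxn cmhs dpgr xgsx xprkh qpd gfq apgm pwy
Final line 5: xgsx

Answer: xgsx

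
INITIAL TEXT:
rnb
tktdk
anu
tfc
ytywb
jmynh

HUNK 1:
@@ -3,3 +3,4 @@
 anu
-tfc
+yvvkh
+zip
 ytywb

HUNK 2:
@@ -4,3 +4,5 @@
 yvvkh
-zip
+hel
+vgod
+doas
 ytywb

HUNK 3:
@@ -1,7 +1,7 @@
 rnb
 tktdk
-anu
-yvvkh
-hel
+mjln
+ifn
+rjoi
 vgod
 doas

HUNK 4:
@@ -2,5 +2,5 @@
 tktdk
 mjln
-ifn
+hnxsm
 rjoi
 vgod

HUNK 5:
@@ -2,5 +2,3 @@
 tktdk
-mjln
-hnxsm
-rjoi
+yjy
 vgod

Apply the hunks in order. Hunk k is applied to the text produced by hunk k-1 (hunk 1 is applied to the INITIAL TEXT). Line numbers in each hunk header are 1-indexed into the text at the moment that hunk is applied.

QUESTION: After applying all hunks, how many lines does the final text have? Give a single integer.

Hunk 1: at line 3 remove [tfc] add [yvvkh,zip] -> 7 lines: rnb tktdk anu yvvkh zip ytywb jmynh
Hunk 2: at line 4 remove [zip] add [hel,vgod,doas] -> 9 lines: rnb tktdk anu yvvkh hel vgod doas ytywb jmynh
Hunk 3: at line 1 remove [anu,yvvkh,hel] add [mjln,ifn,rjoi] -> 9 lines: rnb tktdk mjln ifn rjoi vgod doas ytywb jmynh
Hunk 4: at line 2 remove [ifn] add [hnxsm] -> 9 lines: rnb tktdk mjln hnxsm rjoi vgod doas ytywb jmynh
Hunk 5: at line 2 remove [mjln,hnxsm,rjoi] add [yjy] -> 7 lines: rnb tktdk yjy vgod doas ytywb jmynh
Final line count: 7

Answer: 7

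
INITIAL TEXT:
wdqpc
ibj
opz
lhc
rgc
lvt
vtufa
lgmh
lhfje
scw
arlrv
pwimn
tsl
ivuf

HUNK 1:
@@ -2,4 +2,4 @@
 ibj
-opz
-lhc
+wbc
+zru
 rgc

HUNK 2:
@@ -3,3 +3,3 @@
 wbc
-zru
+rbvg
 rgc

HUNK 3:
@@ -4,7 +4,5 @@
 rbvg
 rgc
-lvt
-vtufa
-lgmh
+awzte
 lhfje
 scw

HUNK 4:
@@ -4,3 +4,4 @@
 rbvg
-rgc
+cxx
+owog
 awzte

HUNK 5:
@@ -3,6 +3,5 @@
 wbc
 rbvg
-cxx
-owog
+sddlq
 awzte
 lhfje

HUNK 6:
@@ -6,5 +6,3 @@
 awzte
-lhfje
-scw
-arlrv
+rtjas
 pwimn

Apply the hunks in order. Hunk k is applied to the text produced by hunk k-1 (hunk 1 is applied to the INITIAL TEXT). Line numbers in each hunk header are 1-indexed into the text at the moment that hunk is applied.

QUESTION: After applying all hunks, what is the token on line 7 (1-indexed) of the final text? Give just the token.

Hunk 1: at line 2 remove [opz,lhc] add [wbc,zru] -> 14 lines: wdqpc ibj wbc zru rgc lvt vtufa lgmh lhfje scw arlrv pwimn tsl ivuf
Hunk 2: at line 3 remove [zru] add [rbvg] -> 14 lines: wdqpc ibj wbc rbvg rgc lvt vtufa lgmh lhfje scw arlrv pwimn tsl ivuf
Hunk 3: at line 4 remove [lvt,vtufa,lgmh] add [awzte] -> 12 lines: wdqpc ibj wbc rbvg rgc awzte lhfje scw arlrv pwimn tsl ivuf
Hunk 4: at line 4 remove [rgc] add [cxx,owog] -> 13 lines: wdqpc ibj wbc rbvg cxx owog awzte lhfje scw arlrv pwimn tsl ivuf
Hunk 5: at line 3 remove [cxx,owog] add [sddlq] -> 12 lines: wdqpc ibj wbc rbvg sddlq awzte lhfje scw arlrv pwimn tsl ivuf
Hunk 6: at line 6 remove [lhfje,scw,arlrv] add [rtjas] -> 10 lines: wdqpc ibj wbc rbvg sddlq awzte rtjas pwimn tsl ivuf
Final line 7: rtjas

Answer: rtjas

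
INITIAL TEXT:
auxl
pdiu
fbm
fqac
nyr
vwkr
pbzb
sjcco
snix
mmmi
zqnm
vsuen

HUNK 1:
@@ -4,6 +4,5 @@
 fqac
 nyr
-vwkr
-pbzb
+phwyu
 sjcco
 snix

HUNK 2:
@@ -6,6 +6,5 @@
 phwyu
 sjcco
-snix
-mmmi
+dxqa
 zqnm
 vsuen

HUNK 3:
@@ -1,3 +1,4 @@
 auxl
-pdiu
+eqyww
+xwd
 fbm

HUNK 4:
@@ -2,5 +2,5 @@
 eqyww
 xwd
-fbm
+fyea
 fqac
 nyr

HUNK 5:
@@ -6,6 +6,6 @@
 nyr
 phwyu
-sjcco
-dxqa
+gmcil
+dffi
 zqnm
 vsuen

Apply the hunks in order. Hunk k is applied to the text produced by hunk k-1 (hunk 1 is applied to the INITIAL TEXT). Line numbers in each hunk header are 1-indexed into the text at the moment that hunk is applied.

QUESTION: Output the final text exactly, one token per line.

Answer: auxl
eqyww
xwd
fyea
fqac
nyr
phwyu
gmcil
dffi
zqnm
vsuen

Derivation:
Hunk 1: at line 4 remove [vwkr,pbzb] add [phwyu] -> 11 lines: auxl pdiu fbm fqac nyr phwyu sjcco snix mmmi zqnm vsuen
Hunk 2: at line 6 remove [snix,mmmi] add [dxqa] -> 10 lines: auxl pdiu fbm fqac nyr phwyu sjcco dxqa zqnm vsuen
Hunk 3: at line 1 remove [pdiu] add [eqyww,xwd] -> 11 lines: auxl eqyww xwd fbm fqac nyr phwyu sjcco dxqa zqnm vsuen
Hunk 4: at line 2 remove [fbm] add [fyea] -> 11 lines: auxl eqyww xwd fyea fqac nyr phwyu sjcco dxqa zqnm vsuen
Hunk 5: at line 6 remove [sjcco,dxqa] add [gmcil,dffi] -> 11 lines: auxl eqyww xwd fyea fqac nyr phwyu gmcil dffi zqnm vsuen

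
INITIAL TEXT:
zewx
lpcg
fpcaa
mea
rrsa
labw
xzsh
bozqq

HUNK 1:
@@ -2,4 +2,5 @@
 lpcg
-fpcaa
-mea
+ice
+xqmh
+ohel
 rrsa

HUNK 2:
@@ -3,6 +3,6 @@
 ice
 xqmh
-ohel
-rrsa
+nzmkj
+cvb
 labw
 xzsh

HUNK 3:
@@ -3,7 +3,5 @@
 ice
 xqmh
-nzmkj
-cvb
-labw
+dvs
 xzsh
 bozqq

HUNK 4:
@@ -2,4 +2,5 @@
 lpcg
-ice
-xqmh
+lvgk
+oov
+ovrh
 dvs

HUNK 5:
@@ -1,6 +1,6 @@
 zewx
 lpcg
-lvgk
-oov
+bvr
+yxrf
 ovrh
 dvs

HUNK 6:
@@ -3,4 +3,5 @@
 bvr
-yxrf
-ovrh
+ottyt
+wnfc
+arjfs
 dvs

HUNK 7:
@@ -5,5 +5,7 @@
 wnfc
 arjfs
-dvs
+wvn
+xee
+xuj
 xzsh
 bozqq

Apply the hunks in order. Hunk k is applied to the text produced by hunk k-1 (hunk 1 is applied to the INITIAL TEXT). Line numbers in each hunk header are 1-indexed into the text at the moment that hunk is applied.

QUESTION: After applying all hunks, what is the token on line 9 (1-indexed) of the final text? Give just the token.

Answer: xuj

Derivation:
Hunk 1: at line 2 remove [fpcaa,mea] add [ice,xqmh,ohel] -> 9 lines: zewx lpcg ice xqmh ohel rrsa labw xzsh bozqq
Hunk 2: at line 3 remove [ohel,rrsa] add [nzmkj,cvb] -> 9 lines: zewx lpcg ice xqmh nzmkj cvb labw xzsh bozqq
Hunk 3: at line 3 remove [nzmkj,cvb,labw] add [dvs] -> 7 lines: zewx lpcg ice xqmh dvs xzsh bozqq
Hunk 4: at line 2 remove [ice,xqmh] add [lvgk,oov,ovrh] -> 8 lines: zewx lpcg lvgk oov ovrh dvs xzsh bozqq
Hunk 5: at line 1 remove [lvgk,oov] add [bvr,yxrf] -> 8 lines: zewx lpcg bvr yxrf ovrh dvs xzsh bozqq
Hunk 6: at line 3 remove [yxrf,ovrh] add [ottyt,wnfc,arjfs] -> 9 lines: zewx lpcg bvr ottyt wnfc arjfs dvs xzsh bozqq
Hunk 7: at line 5 remove [dvs] add [wvn,xee,xuj] -> 11 lines: zewx lpcg bvr ottyt wnfc arjfs wvn xee xuj xzsh bozqq
Final line 9: xuj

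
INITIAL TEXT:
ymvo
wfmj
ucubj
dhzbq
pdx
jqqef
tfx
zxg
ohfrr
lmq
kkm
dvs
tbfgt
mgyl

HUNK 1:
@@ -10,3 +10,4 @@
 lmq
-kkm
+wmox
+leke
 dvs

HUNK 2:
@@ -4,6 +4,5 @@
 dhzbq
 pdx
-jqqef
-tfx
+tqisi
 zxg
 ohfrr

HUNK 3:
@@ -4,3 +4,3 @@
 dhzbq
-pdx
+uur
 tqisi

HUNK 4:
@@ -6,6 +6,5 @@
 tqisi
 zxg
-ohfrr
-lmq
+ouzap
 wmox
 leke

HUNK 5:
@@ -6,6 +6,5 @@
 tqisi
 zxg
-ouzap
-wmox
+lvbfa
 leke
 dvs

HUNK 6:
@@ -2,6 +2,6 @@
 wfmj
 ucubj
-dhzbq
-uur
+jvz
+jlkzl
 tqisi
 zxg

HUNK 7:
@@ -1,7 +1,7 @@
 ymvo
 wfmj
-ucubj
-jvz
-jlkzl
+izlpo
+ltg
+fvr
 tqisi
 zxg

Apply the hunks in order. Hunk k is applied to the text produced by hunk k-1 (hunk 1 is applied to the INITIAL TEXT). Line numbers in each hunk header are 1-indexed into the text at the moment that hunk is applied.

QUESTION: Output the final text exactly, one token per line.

Hunk 1: at line 10 remove [kkm] add [wmox,leke] -> 15 lines: ymvo wfmj ucubj dhzbq pdx jqqef tfx zxg ohfrr lmq wmox leke dvs tbfgt mgyl
Hunk 2: at line 4 remove [jqqef,tfx] add [tqisi] -> 14 lines: ymvo wfmj ucubj dhzbq pdx tqisi zxg ohfrr lmq wmox leke dvs tbfgt mgyl
Hunk 3: at line 4 remove [pdx] add [uur] -> 14 lines: ymvo wfmj ucubj dhzbq uur tqisi zxg ohfrr lmq wmox leke dvs tbfgt mgyl
Hunk 4: at line 6 remove [ohfrr,lmq] add [ouzap] -> 13 lines: ymvo wfmj ucubj dhzbq uur tqisi zxg ouzap wmox leke dvs tbfgt mgyl
Hunk 5: at line 6 remove [ouzap,wmox] add [lvbfa] -> 12 lines: ymvo wfmj ucubj dhzbq uur tqisi zxg lvbfa leke dvs tbfgt mgyl
Hunk 6: at line 2 remove [dhzbq,uur] add [jvz,jlkzl] -> 12 lines: ymvo wfmj ucubj jvz jlkzl tqisi zxg lvbfa leke dvs tbfgt mgyl
Hunk 7: at line 1 remove [ucubj,jvz,jlkzl] add [izlpo,ltg,fvr] -> 12 lines: ymvo wfmj izlpo ltg fvr tqisi zxg lvbfa leke dvs tbfgt mgyl

Answer: ymvo
wfmj
izlpo
ltg
fvr
tqisi
zxg
lvbfa
leke
dvs
tbfgt
mgyl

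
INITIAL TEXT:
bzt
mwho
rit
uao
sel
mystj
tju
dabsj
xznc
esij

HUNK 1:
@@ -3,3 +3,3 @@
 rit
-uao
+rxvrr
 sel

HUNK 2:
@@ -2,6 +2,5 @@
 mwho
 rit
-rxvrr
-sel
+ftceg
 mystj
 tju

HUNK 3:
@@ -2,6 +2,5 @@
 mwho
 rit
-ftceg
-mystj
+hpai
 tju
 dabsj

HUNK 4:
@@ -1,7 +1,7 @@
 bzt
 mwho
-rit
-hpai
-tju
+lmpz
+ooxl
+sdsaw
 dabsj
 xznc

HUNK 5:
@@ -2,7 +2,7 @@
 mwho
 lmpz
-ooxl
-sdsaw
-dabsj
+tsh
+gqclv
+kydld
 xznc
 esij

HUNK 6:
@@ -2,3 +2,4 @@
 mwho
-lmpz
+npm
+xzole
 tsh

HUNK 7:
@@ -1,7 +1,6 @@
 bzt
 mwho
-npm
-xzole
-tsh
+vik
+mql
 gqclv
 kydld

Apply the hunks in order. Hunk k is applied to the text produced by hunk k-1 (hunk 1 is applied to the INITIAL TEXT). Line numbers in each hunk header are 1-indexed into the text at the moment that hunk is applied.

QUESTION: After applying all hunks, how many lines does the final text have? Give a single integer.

Answer: 8

Derivation:
Hunk 1: at line 3 remove [uao] add [rxvrr] -> 10 lines: bzt mwho rit rxvrr sel mystj tju dabsj xznc esij
Hunk 2: at line 2 remove [rxvrr,sel] add [ftceg] -> 9 lines: bzt mwho rit ftceg mystj tju dabsj xznc esij
Hunk 3: at line 2 remove [ftceg,mystj] add [hpai] -> 8 lines: bzt mwho rit hpai tju dabsj xznc esij
Hunk 4: at line 1 remove [rit,hpai,tju] add [lmpz,ooxl,sdsaw] -> 8 lines: bzt mwho lmpz ooxl sdsaw dabsj xznc esij
Hunk 5: at line 2 remove [ooxl,sdsaw,dabsj] add [tsh,gqclv,kydld] -> 8 lines: bzt mwho lmpz tsh gqclv kydld xznc esij
Hunk 6: at line 2 remove [lmpz] add [npm,xzole] -> 9 lines: bzt mwho npm xzole tsh gqclv kydld xznc esij
Hunk 7: at line 1 remove [npm,xzole,tsh] add [vik,mql] -> 8 lines: bzt mwho vik mql gqclv kydld xznc esij
Final line count: 8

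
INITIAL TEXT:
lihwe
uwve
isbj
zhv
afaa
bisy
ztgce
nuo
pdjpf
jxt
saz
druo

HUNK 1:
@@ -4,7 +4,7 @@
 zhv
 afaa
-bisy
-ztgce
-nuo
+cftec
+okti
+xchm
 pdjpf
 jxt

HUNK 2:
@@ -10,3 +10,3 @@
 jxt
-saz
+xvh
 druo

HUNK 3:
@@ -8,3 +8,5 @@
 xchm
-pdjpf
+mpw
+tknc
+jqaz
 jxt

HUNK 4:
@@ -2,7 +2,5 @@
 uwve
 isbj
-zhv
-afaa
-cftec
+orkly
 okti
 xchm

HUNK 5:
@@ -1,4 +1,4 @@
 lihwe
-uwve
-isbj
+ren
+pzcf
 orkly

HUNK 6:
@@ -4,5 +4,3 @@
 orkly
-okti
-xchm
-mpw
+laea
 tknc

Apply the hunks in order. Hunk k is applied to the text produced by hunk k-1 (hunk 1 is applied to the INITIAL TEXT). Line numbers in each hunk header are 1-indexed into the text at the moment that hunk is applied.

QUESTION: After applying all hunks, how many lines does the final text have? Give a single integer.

Answer: 10

Derivation:
Hunk 1: at line 4 remove [bisy,ztgce,nuo] add [cftec,okti,xchm] -> 12 lines: lihwe uwve isbj zhv afaa cftec okti xchm pdjpf jxt saz druo
Hunk 2: at line 10 remove [saz] add [xvh] -> 12 lines: lihwe uwve isbj zhv afaa cftec okti xchm pdjpf jxt xvh druo
Hunk 3: at line 8 remove [pdjpf] add [mpw,tknc,jqaz] -> 14 lines: lihwe uwve isbj zhv afaa cftec okti xchm mpw tknc jqaz jxt xvh druo
Hunk 4: at line 2 remove [zhv,afaa,cftec] add [orkly] -> 12 lines: lihwe uwve isbj orkly okti xchm mpw tknc jqaz jxt xvh druo
Hunk 5: at line 1 remove [uwve,isbj] add [ren,pzcf] -> 12 lines: lihwe ren pzcf orkly okti xchm mpw tknc jqaz jxt xvh druo
Hunk 6: at line 4 remove [okti,xchm,mpw] add [laea] -> 10 lines: lihwe ren pzcf orkly laea tknc jqaz jxt xvh druo
Final line count: 10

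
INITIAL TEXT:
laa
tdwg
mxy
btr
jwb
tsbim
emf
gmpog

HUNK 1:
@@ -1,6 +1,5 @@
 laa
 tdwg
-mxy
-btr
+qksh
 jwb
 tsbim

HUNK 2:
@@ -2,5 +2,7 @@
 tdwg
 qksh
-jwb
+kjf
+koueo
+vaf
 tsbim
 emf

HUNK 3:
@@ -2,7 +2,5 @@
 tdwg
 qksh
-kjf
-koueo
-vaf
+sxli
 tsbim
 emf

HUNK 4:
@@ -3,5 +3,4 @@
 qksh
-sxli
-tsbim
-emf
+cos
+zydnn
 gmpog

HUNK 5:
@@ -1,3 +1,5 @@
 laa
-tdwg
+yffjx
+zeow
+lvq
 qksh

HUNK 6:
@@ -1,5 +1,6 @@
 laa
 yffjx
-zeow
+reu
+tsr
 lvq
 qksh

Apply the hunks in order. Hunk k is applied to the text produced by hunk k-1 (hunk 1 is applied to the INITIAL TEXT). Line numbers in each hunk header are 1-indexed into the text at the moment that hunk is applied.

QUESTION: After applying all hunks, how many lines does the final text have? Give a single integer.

Answer: 9

Derivation:
Hunk 1: at line 1 remove [mxy,btr] add [qksh] -> 7 lines: laa tdwg qksh jwb tsbim emf gmpog
Hunk 2: at line 2 remove [jwb] add [kjf,koueo,vaf] -> 9 lines: laa tdwg qksh kjf koueo vaf tsbim emf gmpog
Hunk 3: at line 2 remove [kjf,koueo,vaf] add [sxli] -> 7 lines: laa tdwg qksh sxli tsbim emf gmpog
Hunk 4: at line 3 remove [sxli,tsbim,emf] add [cos,zydnn] -> 6 lines: laa tdwg qksh cos zydnn gmpog
Hunk 5: at line 1 remove [tdwg] add [yffjx,zeow,lvq] -> 8 lines: laa yffjx zeow lvq qksh cos zydnn gmpog
Hunk 6: at line 1 remove [zeow] add [reu,tsr] -> 9 lines: laa yffjx reu tsr lvq qksh cos zydnn gmpog
Final line count: 9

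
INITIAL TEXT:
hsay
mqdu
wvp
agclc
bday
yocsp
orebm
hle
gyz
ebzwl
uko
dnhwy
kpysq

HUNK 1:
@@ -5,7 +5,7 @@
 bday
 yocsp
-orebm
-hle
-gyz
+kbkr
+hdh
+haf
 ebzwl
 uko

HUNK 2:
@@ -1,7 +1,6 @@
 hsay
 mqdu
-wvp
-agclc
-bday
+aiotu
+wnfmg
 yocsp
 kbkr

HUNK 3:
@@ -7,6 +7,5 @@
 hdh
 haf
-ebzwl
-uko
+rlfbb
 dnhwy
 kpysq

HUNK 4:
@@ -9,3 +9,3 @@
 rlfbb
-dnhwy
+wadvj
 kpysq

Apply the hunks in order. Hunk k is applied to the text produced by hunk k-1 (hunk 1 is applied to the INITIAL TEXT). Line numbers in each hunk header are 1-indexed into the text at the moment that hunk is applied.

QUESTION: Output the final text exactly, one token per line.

Hunk 1: at line 5 remove [orebm,hle,gyz] add [kbkr,hdh,haf] -> 13 lines: hsay mqdu wvp agclc bday yocsp kbkr hdh haf ebzwl uko dnhwy kpysq
Hunk 2: at line 1 remove [wvp,agclc,bday] add [aiotu,wnfmg] -> 12 lines: hsay mqdu aiotu wnfmg yocsp kbkr hdh haf ebzwl uko dnhwy kpysq
Hunk 3: at line 7 remove [ebzwl,uko] add [rlfbb] -> 11 lines: hsay mqdu aiotu wnfmg yocsp kbkr hdh haf rlfbb dnhwy kpysq
Hunk 4: at line 9 remove [dnhwy] add [wadvj] -> 11 lines: hsay mqdu aiotu wnfmg yocsp kbkr hdh haf rlfbb wadvj kpysq

Answer: hsay
mqdu
aiotu
wnfmg
yocsp
kbkr
hdh
haf
rlfbb
wadvj
kpysq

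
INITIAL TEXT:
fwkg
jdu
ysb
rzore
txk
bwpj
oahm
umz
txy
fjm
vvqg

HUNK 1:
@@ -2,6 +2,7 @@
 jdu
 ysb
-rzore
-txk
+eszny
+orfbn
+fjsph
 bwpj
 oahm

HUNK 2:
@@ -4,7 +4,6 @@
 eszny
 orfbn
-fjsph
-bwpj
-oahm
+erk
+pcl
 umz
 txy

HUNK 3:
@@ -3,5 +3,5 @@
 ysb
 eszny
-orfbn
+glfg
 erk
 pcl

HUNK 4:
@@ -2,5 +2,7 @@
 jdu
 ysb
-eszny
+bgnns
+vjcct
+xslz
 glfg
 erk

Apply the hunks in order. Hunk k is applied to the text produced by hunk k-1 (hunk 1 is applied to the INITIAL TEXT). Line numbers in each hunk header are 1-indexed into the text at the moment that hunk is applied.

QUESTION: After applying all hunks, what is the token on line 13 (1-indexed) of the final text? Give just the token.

Answer: vvqg

Derivation:
Hunk 1: at line 2 remove [rzore,txk] add [eszny,orfbn,fjsph] -> 12 lines: fwkg jdu ysb eszny orfbn fjsph bwpj oahm umz txy fjm vvqg
Hunk 2: at line 4 remove [fjsph,bwpj,oahm] add [erk,pcl] -> 11 lines: fwkg jdu ysb eszny orfbn erk pcl umz txy fjm vvqg
Hunk 3: at line 3 remove [orfbn] add [glfg] -> 11 lines: fwkg jdu ysb eszny glfg erk pcl umz txy fjm vvqg
Hunk 4: at line 2 remove [eszny] add [bgnns,vjcct,xslz] -> 13 lines: fwkg jdu ysb bgnns vjcct xslz glfg erk pcl umz txy fjm vvqg
Final line 13: vvqg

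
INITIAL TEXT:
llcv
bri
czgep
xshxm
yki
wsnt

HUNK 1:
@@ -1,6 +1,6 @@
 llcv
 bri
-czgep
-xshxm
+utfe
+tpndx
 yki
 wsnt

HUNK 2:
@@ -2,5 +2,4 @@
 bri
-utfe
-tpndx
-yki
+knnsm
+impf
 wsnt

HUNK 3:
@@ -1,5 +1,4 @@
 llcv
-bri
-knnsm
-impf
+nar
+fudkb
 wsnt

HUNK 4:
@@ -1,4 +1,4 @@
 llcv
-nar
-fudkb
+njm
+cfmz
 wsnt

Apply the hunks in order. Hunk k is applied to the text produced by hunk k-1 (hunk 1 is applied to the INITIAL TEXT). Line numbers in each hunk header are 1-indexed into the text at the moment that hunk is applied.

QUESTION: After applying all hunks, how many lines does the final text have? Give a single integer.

Hunk 1: at line 1 remove [czgep,xshxm] add [utfe,tpndx] -> 6 lines: llcv bri utfe tpndx yki wsnt
Hunk 2: at line 2 remove [utfe,tpndx,yki] add [knnsm,impf] -> 5 lines: llcv bri knnsm impf wsnt
Hunk 3: at line 1 remove [bri,knnsm,impf] add [nar,fudkb] -> 4 lines: llcv nar fudkb wsnt
Hunk 4: at line 1 remove [nar,fudkb] add [njm,cfmz] -> 4 lines: llcv njm cfmz wsnt
Final line count: 4

Answer: 4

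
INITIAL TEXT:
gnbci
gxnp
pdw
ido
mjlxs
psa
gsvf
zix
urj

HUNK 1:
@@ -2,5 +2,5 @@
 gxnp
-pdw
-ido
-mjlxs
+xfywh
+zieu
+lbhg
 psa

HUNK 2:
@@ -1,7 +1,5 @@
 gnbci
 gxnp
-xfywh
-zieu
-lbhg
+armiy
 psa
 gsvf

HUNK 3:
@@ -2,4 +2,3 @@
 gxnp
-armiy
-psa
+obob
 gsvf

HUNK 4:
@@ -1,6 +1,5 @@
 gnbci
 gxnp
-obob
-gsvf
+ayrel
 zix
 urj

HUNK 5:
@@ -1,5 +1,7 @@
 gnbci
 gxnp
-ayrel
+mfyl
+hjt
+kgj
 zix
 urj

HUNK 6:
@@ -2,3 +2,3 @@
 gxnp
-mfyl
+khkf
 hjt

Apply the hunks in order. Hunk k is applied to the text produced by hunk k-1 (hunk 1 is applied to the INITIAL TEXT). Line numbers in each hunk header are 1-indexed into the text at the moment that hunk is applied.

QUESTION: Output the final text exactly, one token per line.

Answer: gnbci
gxnp
khkf
hjt
kgj
zix
urj

Derivation:
Hunk 1: at line 2 remove [pdw,ido,mjlxs] add [xfywh,zieu,lbhg] -> 9 lines: gnbci gxnp xfywh zieu lbhg psa gsvf zix urj
Hunk 2: at line 1 remove [xfywh,zieu,lbhg] add [armiy] -> 7 lines: gnbci gxnp armiy psa gsvf zix urj
Hunk 3: at line 2 remove [armiy,psa] add [obob] -> 6 lines: gnbci gxnp obob gsvf zix urj
Hunk 4: at line 1 remove [obob,gsvf] add [ayrel] -> 5 lines: gnbci gxnp ayrel zix urj
Hunk 5: at line 1 remove [ayrel] add [mfyl,hjt,kgj] -> 7 lines: gnbci gxnp mfyl hjt kgj zix urj
Hunk 6: at line 2 remove [mfyl] add [khkf] -> 7 lines: gnbci gxnp khkf hjt kgj zix urj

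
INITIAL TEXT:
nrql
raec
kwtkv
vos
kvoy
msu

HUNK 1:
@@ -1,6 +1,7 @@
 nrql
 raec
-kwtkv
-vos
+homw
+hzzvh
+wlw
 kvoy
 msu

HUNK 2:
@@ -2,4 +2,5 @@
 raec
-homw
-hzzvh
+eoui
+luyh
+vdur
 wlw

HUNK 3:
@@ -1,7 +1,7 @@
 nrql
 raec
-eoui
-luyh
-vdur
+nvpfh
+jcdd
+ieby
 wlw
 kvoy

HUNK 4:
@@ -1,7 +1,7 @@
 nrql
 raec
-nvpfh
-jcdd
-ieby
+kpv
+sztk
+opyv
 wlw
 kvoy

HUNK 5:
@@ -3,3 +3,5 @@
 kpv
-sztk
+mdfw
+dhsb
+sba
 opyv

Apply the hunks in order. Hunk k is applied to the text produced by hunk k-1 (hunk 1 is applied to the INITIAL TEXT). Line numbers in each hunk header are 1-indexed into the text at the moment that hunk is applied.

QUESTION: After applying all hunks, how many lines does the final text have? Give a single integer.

Hunk 1: at line 1 remove [kwtkv,vos] add [homw,hzzvh,wlw] -> 7 lines: nrql raec homw hzzvh wlw kvoy msu
Hunk 2: at line 2 remove [homw,hzzvh] add [eoui,luyh,vdur] -> 8 lines: nrql raec eoui luyh vdur wlw kvoy msu
Hunk 3: at line 1 remove [eoui,luyh,vdur] add [nvpfh,jcdd,ieby] -> 8 lines: nrql raec nvpfh jcdd ieby wlw kvoy msu
Hunk 4: at line 1 remove [nvpfh,jcdd,ieby] add [kpv,sztk,opyv] -> 8 lines: nrql raec kpv sztk opyv wlw kvoy msu
Hunk 5: at line 3 remove [sztk] add [mdfw,dhsb,sba] -> 10 lines: nrql raec kpv mdfw dhsb sba opyv wlw kvoy msu
Final line count: 10

Answer: 10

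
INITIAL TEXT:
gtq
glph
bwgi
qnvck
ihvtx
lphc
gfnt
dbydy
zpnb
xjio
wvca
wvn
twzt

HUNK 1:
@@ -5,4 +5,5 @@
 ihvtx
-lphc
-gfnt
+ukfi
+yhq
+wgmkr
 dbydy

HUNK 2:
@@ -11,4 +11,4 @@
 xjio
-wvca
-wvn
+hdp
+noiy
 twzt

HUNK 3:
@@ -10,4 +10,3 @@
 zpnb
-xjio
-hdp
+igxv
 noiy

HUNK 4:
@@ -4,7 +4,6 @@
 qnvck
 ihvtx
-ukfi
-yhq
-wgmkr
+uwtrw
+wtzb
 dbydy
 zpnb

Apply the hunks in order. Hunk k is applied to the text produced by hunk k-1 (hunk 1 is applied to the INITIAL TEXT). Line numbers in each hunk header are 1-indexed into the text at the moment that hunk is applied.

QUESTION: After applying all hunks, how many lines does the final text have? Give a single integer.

Answer: 12

Derivation:
Hunk 1: at line 5 remove [lphc,gfnt] add [ukfi,yhq,wgmkr] -> 14 lines: gtq glph bwgi qnvck ihvtx ukfi yhq wgmkr dbydy zpnb xjio wvca wvn twzt
Hunk 2: at line 11 remove [wvca,wvn] add [hdp,noiy] -> 14 lines: gtq glph bwgi qnvck ihvtx ukfi yhq wgmkr dbydy zpnb xjio hdp noiy twzt
Hunk 3: at line 10 remove [xjio,hdp] add [igxv] -> 13 lines: gtq glph bwgi qnvck ihvtx ukfi yhq wgmkr dbydy zpnb igxv noiy twzt
Hunk 4: at line 4 remove [ukfi,yhq,wgmkr] add [uwtrw,wtzb] -> 12 lines: gtq glph bwgi qnvck ihvtx uwtrw wtzb dbydy zpnb igxv noiy twzt
Final line count: 12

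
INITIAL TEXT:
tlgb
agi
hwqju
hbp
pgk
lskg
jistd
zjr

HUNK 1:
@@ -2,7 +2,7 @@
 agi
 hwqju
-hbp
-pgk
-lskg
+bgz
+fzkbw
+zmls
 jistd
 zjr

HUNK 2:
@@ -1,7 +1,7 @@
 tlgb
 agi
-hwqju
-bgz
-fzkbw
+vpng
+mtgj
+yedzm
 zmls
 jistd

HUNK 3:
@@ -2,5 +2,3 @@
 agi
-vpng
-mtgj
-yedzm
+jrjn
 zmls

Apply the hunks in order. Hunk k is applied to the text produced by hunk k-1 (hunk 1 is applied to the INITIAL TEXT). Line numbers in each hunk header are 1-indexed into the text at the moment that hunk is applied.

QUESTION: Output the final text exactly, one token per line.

Answer: tlgb
agi
jrjn
zmls
jistd
zjr

Derivation:
Hunk 1: at line 2 remove [hbp,pgk,lskg] add [bgz,fzkbw,zmls] -> 8 lines: tlgb agi hwqju bgz fzkbw zmls jistd zjr
Hunk 2: at line 1 remove [hwqju,bgz,fzkbw] add [vpng,mtgj,yedzm] -> 8 lines: tlgb agi vpng mtgj yedzm zmls jistd zjr
Hunk 3: at line 2 remove [vpng,mtgj,yedzm] add [jrjn] -> 6 lines: tlgb agi jrjn zmls jistd zjr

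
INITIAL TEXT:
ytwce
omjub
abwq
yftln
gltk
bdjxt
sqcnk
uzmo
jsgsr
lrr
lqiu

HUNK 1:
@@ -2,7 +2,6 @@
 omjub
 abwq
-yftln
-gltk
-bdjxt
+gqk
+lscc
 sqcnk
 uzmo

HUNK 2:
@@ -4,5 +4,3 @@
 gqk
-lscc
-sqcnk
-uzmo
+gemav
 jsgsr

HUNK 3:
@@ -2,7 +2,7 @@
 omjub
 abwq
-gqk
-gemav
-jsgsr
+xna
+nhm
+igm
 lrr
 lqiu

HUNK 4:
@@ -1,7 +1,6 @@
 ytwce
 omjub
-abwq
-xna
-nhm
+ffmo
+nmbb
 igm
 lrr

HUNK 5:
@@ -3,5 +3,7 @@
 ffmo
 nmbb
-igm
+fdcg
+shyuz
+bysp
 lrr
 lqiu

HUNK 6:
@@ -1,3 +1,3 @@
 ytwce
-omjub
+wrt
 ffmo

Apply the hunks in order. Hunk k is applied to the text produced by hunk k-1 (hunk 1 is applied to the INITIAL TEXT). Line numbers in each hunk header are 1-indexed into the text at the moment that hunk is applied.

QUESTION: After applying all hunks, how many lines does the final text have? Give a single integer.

Answer: 9

Derivation:
Hunk 1: at line 2 remove [yftln,gltk,bdjxt] add [gqk,lscc] -> 10 lines: ytwce omjub abwq gqk lscc sqcnk uzmo jsgsr lrr lqiu
Hunk 2: at line 4 remove [lscc,sqcnk,uzmo] add [gemav] -> 8 lines: ytwce omjub abwq gqk gemav jsgsr lrr lqiu
Hunk 3: at line 2 remove [gqk,gemav,jsgsr] add [xna,nhm,igm] -> 8 lines: ytwce omjub abwq xna nhm igm lrr lqiu
Hunk 4: at line 1 remove [abwq,xna,nhm] add [ffmo,nmbb] -> 7 lines: ytwce omjub ffmo nmbb igm lrr lqiu
Hunk 5: at line 3 remove [igm] add [fdcg,shyuz,bysp] -> 9 lines: ytwce omjub ffmo nmbb fdcg shyuz bysp lrr lqiu
Hunk 6: at line 1 remove [omjub] add [wrt] -> 9 lines: ytwce wrt ffmo nmbb fdcg shyuz bysp lrr lqiu
Final line count: 9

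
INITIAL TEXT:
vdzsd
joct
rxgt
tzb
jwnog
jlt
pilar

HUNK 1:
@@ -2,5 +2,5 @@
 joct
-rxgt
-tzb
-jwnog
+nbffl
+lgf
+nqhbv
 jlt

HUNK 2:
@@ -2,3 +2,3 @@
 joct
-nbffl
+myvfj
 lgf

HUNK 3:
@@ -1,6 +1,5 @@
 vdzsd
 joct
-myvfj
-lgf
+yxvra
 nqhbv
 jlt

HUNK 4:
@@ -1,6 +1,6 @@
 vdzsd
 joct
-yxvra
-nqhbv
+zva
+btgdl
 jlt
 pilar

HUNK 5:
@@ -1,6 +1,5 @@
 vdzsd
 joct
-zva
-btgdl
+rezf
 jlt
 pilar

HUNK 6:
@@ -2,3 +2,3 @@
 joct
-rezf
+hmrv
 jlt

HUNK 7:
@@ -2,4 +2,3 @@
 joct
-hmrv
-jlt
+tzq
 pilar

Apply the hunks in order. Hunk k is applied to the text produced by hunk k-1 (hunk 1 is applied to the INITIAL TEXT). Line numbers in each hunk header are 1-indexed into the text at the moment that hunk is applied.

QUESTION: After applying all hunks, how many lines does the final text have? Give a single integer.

Hunk 1: at line 2 remove [rxgt,tzb,jwnog] add [nbffl,lgf,nqhbv] -> 7 lines: vdzsd joct nbffl lgf nqhbv jlt pilar
Hunk 2: at line 2 remove [nbffl] add [myvfj] -> 7 lines: vdzsd joct myvfj lgf nqhbv jlt pilar
Hunk 3: at line 1 remove [myvfj,lgf] add [yxvra] -> 6 lines: vdzsd joct yxvra nqhbv jlt pilar
Hunk 4: at line 1 remove [yxvra,nqhbv] add [zva,btgdl] -> 6 lines: vdzsd joct zva btgdl jlt pilar
Hunk 5: at line 1 remove [zva,btgdl] add [rezf] -> 5 lines: vdzsd joct rezf jlt pilar
Hunk 6: at line 2 remove [rezf] add [hmrv] -> 5 lines: vdzsd joct hmrv jlt pilar
Hunk 7: at line 2 remove [hmrv,jlt] add [tzq] -> 4 lines: vdzsd joct tzq pilar
Final line count: 4

Answer: 4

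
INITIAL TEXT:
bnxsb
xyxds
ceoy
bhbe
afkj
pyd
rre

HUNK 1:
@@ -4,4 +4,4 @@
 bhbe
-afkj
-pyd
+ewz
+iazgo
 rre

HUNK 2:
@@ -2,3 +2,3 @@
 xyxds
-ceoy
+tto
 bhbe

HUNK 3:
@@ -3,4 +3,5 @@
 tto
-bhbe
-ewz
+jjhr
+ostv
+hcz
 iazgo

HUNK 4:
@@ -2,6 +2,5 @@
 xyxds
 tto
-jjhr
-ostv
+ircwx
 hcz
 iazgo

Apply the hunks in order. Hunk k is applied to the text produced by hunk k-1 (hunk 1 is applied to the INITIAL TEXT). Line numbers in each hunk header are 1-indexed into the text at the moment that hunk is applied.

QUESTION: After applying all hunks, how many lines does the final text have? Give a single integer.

Hunk 1: at line 4 remove [afkj,pyd] add [ewz,iazgo] -> 7 lines: bnxsb xyxds ceoy bhbe ewz iazgo rre
Hunk 2: at line 2 remove [ceoy] add [tto] -> 7 lines: bnxsb xyxds tto bhbe ewz iazgo rre
Hunk 3: at line 3 remove [bhbe,ewz] add [jjhr,ostv,hcz] -> 8 lines: bnxsb xyxds tto jjhr ostv hcz iazgo rre
Hunk 4: at line 2 remove [jjhr,ostv] add [ircwx] -> 7 lines: bnxsb xyxds tto ircwx hcz iazgo rre
Final line count: 7

Answer: 7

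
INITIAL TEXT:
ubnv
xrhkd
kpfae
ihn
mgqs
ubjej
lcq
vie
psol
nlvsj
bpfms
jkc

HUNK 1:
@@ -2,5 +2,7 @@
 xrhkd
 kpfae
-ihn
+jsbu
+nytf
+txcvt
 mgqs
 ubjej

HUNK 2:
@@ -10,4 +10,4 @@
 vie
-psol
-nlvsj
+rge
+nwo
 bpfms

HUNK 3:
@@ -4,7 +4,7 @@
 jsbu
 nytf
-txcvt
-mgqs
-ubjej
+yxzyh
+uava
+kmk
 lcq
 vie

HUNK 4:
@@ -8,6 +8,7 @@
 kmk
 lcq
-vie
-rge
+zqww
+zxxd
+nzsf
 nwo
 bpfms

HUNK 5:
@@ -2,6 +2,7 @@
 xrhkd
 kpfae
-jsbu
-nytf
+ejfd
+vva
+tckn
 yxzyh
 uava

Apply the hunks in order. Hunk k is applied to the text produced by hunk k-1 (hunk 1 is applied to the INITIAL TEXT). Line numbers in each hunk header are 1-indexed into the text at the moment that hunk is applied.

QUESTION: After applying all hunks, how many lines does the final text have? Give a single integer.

Hunk 1: at line 2 remove [ihn] add [jsbu,nytf,txcvt] -> 14 lines: ubnv xrhkd kpfae jsbu nytf txcvt mgqs ubjej lcq vie psol nlvsj bpfms jkc
Hunk 2: at line 10 remove [psol,nlvsj] add [rge,nwo] -> 14 lines: ubnv xrhkd kpfae jsbu nytf txcvt mgqs ubjej lcq vie rge nwo bpfms jkc
Hunk 3: at line 4 remove [txcvt,mgqs,ubjej] add [yxzyh,uava,kmk] -> 14 lines: ubnv xrhkd kpfae jsbu nytf yxzyh uava kmk lcq vie rge nwo bpfms jkc
Hunk 4: at line 8 remove [vie,rge] add [zqww,zxxd,nzsf] -> 15 lines: ubnv xrhkd kpfae jsbu nytf yxzyh uava kmk lcq zqww zxxd nzsf nwo bpfms jkc
Hunk 5: at line 2 remove [jsbu,nytf] add [ejfd,vva,tckn] -> 16 lines: ubnv xrhkd kpfae ejfd vva tckn yxzyh uava kmk lcq zqww zxxd nzsf nwo bpfms jkc
Final line count: 16

Answer: 16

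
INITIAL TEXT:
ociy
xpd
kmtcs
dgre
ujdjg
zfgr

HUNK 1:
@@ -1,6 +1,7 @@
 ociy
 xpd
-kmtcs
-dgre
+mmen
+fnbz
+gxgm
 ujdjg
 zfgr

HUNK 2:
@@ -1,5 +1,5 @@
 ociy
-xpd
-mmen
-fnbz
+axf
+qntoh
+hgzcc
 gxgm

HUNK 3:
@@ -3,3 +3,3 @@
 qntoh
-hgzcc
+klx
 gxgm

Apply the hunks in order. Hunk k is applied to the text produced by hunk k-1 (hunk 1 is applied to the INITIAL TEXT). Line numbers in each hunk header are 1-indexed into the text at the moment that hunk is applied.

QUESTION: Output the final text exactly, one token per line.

Answer: ociy
axf
qntoh
klx
gxgm
ujdjg
zfgr

Derivation:
Hunk 1: at line 1 remove [kmtcs,dgre] add [mmen,fnbz,gxgm] -> 7 lines: ociy xpd mmen fnbz gxgm ujdjg zfgr
Hunk 2: at line 1 remove [xpd,mmen,fnbz] add [axf,qntoh,hgzcc] -> 7 lines: ociy axf qntoh hgzcc gxgm ujdjg zfgr
Hunk 3: at line 3 remove [hgzcc] add [klx] -> 7 lines: ociy axf qntoh klx gxgm ujdjg zfgr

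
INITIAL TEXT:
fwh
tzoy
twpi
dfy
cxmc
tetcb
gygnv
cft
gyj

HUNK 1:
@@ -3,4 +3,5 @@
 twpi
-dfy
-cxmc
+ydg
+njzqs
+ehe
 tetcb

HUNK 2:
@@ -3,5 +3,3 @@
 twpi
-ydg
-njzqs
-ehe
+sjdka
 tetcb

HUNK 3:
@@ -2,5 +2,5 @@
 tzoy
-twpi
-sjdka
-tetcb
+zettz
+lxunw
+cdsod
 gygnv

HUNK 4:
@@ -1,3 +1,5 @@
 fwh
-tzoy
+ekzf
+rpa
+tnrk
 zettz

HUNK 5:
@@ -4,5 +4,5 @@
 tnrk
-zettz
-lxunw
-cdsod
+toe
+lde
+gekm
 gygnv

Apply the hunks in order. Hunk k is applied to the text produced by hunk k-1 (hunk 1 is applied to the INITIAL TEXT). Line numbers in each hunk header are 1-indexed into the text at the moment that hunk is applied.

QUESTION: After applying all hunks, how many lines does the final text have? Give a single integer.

Hunk 1: at line 3 remove [dfy,cxmc] add [ydg,njzqs,ehe] -> 10 lines: fwh tzoy twpi ydg njzqs ehe tetcb gygnv cft gyj
Hunk 2: at line 3 remove [ydg,njzqs,ehe] add [sjdka] -> 8 lines: fwh tzoy twpi sjdka tetcb gygnv cft gyj
Hunk 3: at line 2 remove [twpi,sjdka,tetcb] add [zettz,lxunw,cdsod] -> 8 lines: fwh tzoy zettz lxunw cdsod gygnv cft gyj
Hunk 4: at line 1 remove [tzoy] add [ekzf,rpa,tnrk] -> 10 lines: fwh ekzf rpa tnrk zettz lxunw cdsod gygnv cft gyj
Hunk 5: at line 4 remove [zettz,lxunw,cdsod] add [toe,lde,gekm] -> 10 lines: fwh ekzf rpa tnrk toe lde gekm gygnv cft gyj
Final line count: 10

Answer: 10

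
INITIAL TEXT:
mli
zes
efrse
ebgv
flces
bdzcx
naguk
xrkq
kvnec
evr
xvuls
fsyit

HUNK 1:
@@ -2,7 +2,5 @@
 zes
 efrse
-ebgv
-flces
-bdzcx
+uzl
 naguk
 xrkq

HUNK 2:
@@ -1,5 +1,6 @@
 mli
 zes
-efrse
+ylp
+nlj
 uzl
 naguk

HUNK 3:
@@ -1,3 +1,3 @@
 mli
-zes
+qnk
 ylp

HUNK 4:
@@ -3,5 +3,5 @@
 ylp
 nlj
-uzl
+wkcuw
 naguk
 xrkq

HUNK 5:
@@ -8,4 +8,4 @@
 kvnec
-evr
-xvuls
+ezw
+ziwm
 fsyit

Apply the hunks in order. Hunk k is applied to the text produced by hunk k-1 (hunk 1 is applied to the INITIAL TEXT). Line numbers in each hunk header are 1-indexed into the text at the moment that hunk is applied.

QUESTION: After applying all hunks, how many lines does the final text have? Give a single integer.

Hunk 1: at line 2 remove [ebgv,flces,bdzcx] add [uzl] -> 10 lines: mli zes efrse uzl naguk xrkq kvnec evr xvuls fsyit
Hunk 2: at line 1 remove [efrse] add [ylp,nlj] -> 11 lines: mli zes ylp nlj uzl naguk xrkq kvnec evr xvuls fsyit
Hunk 3: at line 1 remove [zes] add [qnk] -> 11 lines: mli qnk ylp nlj uzl naguk xrkq kvnec evr xvuls fsyit
Hunk 4: at line 3 remove [uzl] add [wkcuw] -> 11 lines: mli qnk ylp nlj wkcuw naguk xrkq kvnec evr xvuls fsyit
Hunk 5: at line 8 remove [evr,xvuls] add [ezw,ziwm] -> 11 lines: mli qnk ylp nlj wkcuw naguk xrkq kvnec ezw ziwm fsyit
Final line count: 11

Answer: 11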